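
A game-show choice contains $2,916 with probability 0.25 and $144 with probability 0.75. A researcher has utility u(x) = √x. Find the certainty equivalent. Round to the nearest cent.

E[u] = 0.25·√2916 + 0.75·√144 = 0.25·54 + 0.75·12 = 22.5
CE = (22.5)² = 506.25

$506.25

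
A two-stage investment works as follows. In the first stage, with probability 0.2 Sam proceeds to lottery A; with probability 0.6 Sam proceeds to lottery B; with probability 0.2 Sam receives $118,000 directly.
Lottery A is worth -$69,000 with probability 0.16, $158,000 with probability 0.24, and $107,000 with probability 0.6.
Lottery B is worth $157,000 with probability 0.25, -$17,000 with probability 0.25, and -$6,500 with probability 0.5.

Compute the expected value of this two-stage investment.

EV(A) = 0.16 × (-69000) + 0.24 × 158000 + 0.6 × 107000 = -11040 + 37920 + 64200 = 91080
EV(B) = 0.25 × 157000 + 0.25 × (-17000) + 0.5 × (-6500) = 39250 − 4250 − 3250 = 31750
Branch C: 118000 (certain)
Overall = 0.2 × 91080 + 0.6 × 31750 + 0.2 × 118000 = 18216 + 19050 + 23600 = 60866

$60,866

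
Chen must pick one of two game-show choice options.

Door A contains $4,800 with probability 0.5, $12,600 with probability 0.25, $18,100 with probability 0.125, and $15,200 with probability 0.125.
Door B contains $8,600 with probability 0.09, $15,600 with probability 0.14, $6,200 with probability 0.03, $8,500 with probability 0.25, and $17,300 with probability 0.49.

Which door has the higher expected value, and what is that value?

Door B ($13,746)

Door A = 0.5 × 4800 + 0.25 × 12600 + 0.125 × 18100 + 0.125 × 15200 = 2400 + 3150 + 2262.5 + 1900 = 9712.5
Door B = 0.09 × 8600 + 0.14 × 15600 + 0.03 × 6200 + 0.25 × 8500 + 0.49 × 17300 = 774 + 2184 + 186 + 2125 + 8477 = 13746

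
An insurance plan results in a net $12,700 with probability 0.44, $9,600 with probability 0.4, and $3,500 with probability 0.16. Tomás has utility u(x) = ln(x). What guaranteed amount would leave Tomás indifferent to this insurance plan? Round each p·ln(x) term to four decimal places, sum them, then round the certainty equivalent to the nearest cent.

$9,239.10

E[u] = 0.44·ln(12700) + 0.4·ln(9600) + 0.16·ln(3500) = 4.1577 + 3.6678 + 1.3057 = 9.1312
CE = e^9.1312 ≈ 9239.10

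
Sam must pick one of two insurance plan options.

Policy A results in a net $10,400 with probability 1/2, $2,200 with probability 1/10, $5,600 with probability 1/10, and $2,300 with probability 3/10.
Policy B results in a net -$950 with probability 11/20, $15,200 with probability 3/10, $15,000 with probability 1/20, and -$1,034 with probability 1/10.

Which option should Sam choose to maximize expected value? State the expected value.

Policy A ($6,670)

Policy A = 1/2 × 10400 + 1/10 × 2200 + 1/10 × 5600 + 3/10 × 2300 = 5200 + 220 + 560 + 690 = 6670
Policy B = 11/20 × (-950) + 3/10 × 15200 + 1/20 × 15000 + 1/10 × (-1034) = -522.5 + 4560 + 750 − 103.4 = 4684.1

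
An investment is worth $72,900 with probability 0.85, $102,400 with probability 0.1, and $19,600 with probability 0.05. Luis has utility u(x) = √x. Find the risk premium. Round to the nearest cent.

$1,092.75

E[u] = 0.85·√72900 + 0.1·√102400 + 0.05·√19600 = 0.85·270 + 0.1·320 + 0.05·140 = 268.5
CE = (268.5)² = 72092.25
Risk premium = EV − CE = 73185 − 72092.25 = 1092.75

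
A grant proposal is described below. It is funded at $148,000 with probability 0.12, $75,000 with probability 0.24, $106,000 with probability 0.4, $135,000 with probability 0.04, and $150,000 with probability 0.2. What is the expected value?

$113,560

EV = 0.12 × 148000 + 0.24 × 75000 + 0.4 × 106000 + 0.04 × 135000 + 0.2 × 150000 = 17760 + 18000 + 42400 + 5400 + 30000 = 113560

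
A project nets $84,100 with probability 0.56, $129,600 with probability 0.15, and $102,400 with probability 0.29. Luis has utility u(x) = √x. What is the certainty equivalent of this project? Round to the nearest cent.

E[u] = 0.56·√84100 + 0.15·√129600 + 0.29·√102400 = 0.56·290 + 0.15·360 + 0.29·320 = 309.2
CE = (309.2)² = 95604.64

$95,604.64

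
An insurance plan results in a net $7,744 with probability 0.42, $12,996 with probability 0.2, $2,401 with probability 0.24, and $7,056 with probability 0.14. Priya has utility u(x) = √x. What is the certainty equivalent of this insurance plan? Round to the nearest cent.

E[u] = 0.42·√7744 + 0.2·√12996 + 0.24·√2401 + 0.14·√7056 = 0.42·88 + 0.2·114 + 0.24·49 + 0.14·84 = 83.28
CE = (83.28)² = 6935.5584

$6,935.56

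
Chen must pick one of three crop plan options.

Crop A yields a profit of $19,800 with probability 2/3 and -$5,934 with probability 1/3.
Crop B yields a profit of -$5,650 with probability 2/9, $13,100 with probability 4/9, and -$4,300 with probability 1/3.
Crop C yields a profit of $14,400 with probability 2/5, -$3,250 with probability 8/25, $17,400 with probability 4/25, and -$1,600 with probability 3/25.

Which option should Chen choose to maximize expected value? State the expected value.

Crop A ($11,222)

Crop A = 2/3 × 19800 + 1/3 × (-5934) = 13200 − 1978 = 11222
Crop B = 2/9 × (-5650) + 4/9 × 13100 + 1/3 × (-4300) = -1255.5556 + 5822.2222 − 1433.3333 = 3133.3333
Crop C = 2/5 × 14400 + 8/25 × (-3250) + 4/25 × 17400 + 3/25 × (-1600) = 5760 − 1040 + 2784 − 192 = 7312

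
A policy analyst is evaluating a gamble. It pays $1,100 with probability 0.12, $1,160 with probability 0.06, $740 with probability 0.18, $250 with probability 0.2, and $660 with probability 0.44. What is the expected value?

$675.20

EV = 0.12 × 1100 + 0.06 × 1160 + 0.18 × 740 + 0.2 × 250 + 0.44 × 660 = 132 + 69.6 + 133.2 + 50 + 290.4 = 675.2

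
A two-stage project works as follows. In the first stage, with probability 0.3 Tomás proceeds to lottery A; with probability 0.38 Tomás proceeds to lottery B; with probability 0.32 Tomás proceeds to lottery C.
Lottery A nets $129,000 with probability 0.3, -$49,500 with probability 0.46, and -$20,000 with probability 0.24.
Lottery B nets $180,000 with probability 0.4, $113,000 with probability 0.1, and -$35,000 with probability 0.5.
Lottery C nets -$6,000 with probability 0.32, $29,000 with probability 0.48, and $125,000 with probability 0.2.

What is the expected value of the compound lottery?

EV(A) = 0.3 × 129000 + 0.46 × (-49500) + 0.24 × (-20000) = 38700 − 22770 − 4800 = 11130
EV(B) = 0.4 × 180000 + 0.1 × 113000 + 0.5 × (-35000) = 72000 + 11300 − 17500 = 65800
EV(C) = 0.32 × (-6000) + 0.48 × 29000 + 0.2 × 125000 = -1920 + 13920 + 25000 = 37000
Overall = 0.3 × 11130 + 0.38 × 65800 + 0.32 × 37000 = 3339 + 25004 + 11840 = 40183

$40,183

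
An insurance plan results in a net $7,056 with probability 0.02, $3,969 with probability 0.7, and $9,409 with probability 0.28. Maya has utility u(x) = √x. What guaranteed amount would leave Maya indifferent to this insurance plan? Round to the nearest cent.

E[u] = 0.02·√7056 + 0.7·√3969 + 0.28·√9409 = 0.02·84 + 0.7·63 + 0.28·97 = 72.94
CE = (72.94)² = 5320.2436

$5,320.24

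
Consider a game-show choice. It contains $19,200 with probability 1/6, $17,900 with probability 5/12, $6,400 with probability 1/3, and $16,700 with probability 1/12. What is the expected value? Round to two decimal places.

EV = 1/6 × 19200 + 5/12 × 17900 + 1/3 × 6400 + 1/12 × 16700 = 3200 + 7458.3333 + 2133.3333 + 1391.6667 = 14183.3333

$14,183.33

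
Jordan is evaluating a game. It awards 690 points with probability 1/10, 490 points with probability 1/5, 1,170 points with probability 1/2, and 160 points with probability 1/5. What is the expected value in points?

EV = 1/10 × 690 + 1/5 × 490 + 1/2 × 1170 + 1/5 × 160 = 69 + 98 + 585 + 32 = 784

784 points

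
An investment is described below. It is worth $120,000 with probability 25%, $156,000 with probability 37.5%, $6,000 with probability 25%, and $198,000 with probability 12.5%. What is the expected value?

EV = 0.25 × 120000 + 0.375 × 156000 + 0.25 × 6000 + 0.125 × 198000 = 30000 + 58500 + 1500 + 24750 = 114750

$114,750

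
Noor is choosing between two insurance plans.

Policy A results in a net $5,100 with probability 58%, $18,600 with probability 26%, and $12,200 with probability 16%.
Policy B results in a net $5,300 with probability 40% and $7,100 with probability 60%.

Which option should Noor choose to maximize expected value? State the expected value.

Policy A ($9,746)

Policy A = 0.58 × 5100 + 0.26 × 18600 + 0.16 × 12200 = 2958 + 4836 + 1952 = 9746
Policy B = 0.4 × 5300 + 0.6 × 7100 = 2120 + 4260 = 6380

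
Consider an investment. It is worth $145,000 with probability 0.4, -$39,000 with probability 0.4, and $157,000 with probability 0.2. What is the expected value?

EV = 0.4 × 145000 + 0.4 × (-39000) + 0.2 × 157000 = 58000 − 15600 + 31400 = 73800

$73,800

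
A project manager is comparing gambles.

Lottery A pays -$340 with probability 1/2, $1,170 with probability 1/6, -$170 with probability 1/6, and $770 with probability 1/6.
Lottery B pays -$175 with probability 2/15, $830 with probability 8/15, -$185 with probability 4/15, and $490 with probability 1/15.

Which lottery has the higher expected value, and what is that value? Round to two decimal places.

Lottery A = 1/2 × (-340) + 1/6 × 1170 + 1/6 × (-170) + 1/6 × 770 = -170 + 195 − 28.3333 + 128.3333 = 125
Lottery B = 2/15 × (-175) + 8/15 × 830 + 4/15 × (-185) + 1/15 × 490 = -23.3333 + 442.6667 − 49.3333 + 32.6667 = 402.6667

Lottery B ($402.67)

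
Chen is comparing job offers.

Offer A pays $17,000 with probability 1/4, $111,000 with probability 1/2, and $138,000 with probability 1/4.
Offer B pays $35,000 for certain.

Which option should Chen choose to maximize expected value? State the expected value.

Offer A ($94,250)

Offer A = 1/4 × 17000 + 1/2 × 111000 + 1/4 × 138000 = 4250 + 55500 + 34500 = 94250
Offer B: 35000 (certain)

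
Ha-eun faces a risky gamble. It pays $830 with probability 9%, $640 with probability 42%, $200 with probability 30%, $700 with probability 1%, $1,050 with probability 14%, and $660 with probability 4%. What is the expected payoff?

$583.90

EV = 0.09 × 830 + 0.42 × 640 + 0.3 × 200 + 0.01 × 700 + 0.14 × 1050 + 0.04 × 660 = 74.7 + 268.8 + 60 + 7 + 147 + 26.4 = 583.9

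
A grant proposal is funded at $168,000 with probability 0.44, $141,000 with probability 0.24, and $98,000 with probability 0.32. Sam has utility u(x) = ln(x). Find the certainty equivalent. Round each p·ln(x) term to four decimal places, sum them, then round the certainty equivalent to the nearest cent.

E[u] = 0.44·ln(168000) + 0.24·ln(141000) + 0.32·ln(98000) = 5.2940 + 2.8456 + 3.6777 = 11.8173
CE = e^11.8173 ≈ 135577.67

$135,577.67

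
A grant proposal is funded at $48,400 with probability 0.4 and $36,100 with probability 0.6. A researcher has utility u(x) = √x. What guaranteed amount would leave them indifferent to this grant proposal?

$40,804

E[u] = 0.4·√48400 + 0.6·√36100 = 0.4·220 + 0.6·190 = 202
CE = (202)² = 40804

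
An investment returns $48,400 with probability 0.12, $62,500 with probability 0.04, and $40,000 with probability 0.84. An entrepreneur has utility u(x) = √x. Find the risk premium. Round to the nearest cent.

E[u] = 0.12·√48400 + 0.04·√62500 + 0.84·√40000 = 0.12·220 + 0.04·250 + 0.84·200 = 204.4
CE = (204.4)² = 41779.36
Risk premium = EV − CE = 41908 − 41779.36 = 128.64

$128.64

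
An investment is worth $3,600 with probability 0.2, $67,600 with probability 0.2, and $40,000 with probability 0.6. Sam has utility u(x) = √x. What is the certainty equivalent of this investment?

$33,856

E[u] = 0.2·√3600 + 0.2·√67600 + 0.6·√40000 = 0.2·60 + 0.2·260 + 0.6·200 = 184
CE = (184)² = 33856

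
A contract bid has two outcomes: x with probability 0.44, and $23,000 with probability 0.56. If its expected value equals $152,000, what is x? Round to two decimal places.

0.44·x + 0.56·23000 = 152000
0.44·x = 152000 − 12880 = 139120
x = 139120 / 0.44 = 316181.8182

x = $316,181.82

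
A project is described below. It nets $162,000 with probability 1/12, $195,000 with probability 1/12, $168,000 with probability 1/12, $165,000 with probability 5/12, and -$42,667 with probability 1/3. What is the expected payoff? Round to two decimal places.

EV = 1/12 × 162000 + 1/12 × 195000 + 1/12 × 168000 + 5/12 × 165000 + 1/3 × (-42667) = 13500 + 16250 + 14000 + 68750 − 14222.3333 = 98277.6667

$98,277.67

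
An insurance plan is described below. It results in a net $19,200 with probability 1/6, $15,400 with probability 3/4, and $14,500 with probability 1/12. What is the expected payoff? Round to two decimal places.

EV = 1/6 × 19200 + 3/4 × 15400 + 1/12 × 14500 = 3200 + 11550 + 1208.3333 = 15958.3333

$15,958.33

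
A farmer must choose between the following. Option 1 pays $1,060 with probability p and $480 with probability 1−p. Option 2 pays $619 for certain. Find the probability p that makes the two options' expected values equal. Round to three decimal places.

p·1060 + (1−p)·480 = 619
580p + 480 = 619
p = (619 − 480) / 580

p = 0.240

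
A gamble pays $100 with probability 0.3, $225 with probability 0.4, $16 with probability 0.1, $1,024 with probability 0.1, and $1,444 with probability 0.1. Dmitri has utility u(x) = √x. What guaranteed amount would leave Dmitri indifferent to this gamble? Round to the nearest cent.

E[u] = 0.3·√100 + 0.4·√225 + 0.1·√16 + 0.1·√1024 + 0.1·√1444 = 0.3·10 + 0.4·15 + 0.1·4 + 0.1·32 + 0.1·38 = 16.4
CE = (16.4)² = 268.96

$268.96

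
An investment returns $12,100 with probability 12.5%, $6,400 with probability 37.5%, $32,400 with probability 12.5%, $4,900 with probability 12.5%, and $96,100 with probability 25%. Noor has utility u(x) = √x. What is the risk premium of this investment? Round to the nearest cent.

$9,343.75

E[u] = 0.125·√12100 + 0.375·√6400 + 0.125·√32400 + 0.125·√4900 + 0.25·√96100 = 0.125·110 + 0.375·80 + 0.125·180 + 0.125·70 + 0.25·310 = 152.5
CE = (152.5)² = 23256.25
Risk premium = EV − CE = 32600 − 23256.25 = 9343.75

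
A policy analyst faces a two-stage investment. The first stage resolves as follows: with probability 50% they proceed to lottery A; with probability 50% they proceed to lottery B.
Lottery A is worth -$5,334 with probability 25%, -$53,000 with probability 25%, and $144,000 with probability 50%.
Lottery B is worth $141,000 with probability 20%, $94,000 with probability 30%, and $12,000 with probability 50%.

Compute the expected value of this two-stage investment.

$59,908.25

EV(A) = 0.25 × (-5334) + 0.25 × (-53000) + 0.5 × 144000 = -1333.5 − 13250 + 72000 = 57416.5
EV(B) = 0.2 × 141000 + 0.3 × 94000 + 0.5 × 12000 = 28200 + 28200 + 6000 = 62400
Overall = 0.5 × 57416.5 + 0.5 × 62400 = 28708.25 + 31200 = 59908.25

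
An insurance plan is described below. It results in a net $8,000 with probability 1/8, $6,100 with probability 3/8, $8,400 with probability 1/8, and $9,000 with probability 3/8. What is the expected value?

EV = 1/8 × 8000 + 3/8 × 6100 + 1/8 × 8400 + 3/8 × 9000 = 1000 + 2287.5 + 1050 + 3375 = 7712.5

$7,712.50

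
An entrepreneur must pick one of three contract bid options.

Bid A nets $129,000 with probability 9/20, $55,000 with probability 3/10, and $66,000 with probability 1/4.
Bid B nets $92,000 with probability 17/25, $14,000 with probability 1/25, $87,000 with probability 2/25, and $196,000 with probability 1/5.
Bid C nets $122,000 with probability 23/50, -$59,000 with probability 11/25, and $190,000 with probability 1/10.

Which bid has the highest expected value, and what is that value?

Bid A = 9/20 × 129000 + 3/10 × 55000 + 1/4 × 66000 = 58050 + 16500 + 16500 = 91050
Bid B = 17/25 × 92000 + 1/25 × 14000 + 2/25 × 87000 + 1/5 × 196000 = 62560 + 560 + 6960 + 39200 = 109280
Bid C = 23/50 × 122000 + 11/25 × (-59000) + 1/10 × 190000 = 56120 − 25960 + 19000 = 49160

Bid B ($109,280)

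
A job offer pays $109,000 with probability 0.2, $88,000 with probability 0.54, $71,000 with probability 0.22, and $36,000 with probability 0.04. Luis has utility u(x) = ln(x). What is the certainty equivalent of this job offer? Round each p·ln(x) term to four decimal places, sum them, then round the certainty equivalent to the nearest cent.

E[u] = 0.2·ln(109000) + 0.54·ln(88000) + 0.22·ln(71000) + 0.04·ln(36000) = 2.3198 + 6.1479 + 2.4575 + 0.4197 = 11.3449
CE = e^11.3449 ≈ 84533.23

$84,533.23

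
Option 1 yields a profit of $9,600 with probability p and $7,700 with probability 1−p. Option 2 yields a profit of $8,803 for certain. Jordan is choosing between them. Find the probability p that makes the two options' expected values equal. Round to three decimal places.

p = 0.581

p·9600 + (1−p)·7700 = 8803
1900p + 7700 = 8803
p = (8803 − 7700) / 1900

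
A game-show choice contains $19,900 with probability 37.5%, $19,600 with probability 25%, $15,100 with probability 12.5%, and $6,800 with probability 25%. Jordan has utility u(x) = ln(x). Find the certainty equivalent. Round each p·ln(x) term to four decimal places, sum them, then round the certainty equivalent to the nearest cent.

E[u] = 0.375·ln(19900) + 0.25·ln(19600) + 0.125·ln(15100) + 0.25·ln(6800) = 3.7119 + 2.4708 + 1.2028 + 2.2062 = 9.5917
CE = e^9.5917 ≈ 14642.74

$14,642.74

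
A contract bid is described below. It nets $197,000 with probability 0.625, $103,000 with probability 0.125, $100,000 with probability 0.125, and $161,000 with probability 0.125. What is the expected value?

$168,625

EV = 0.625 × 197000 + 0.125 × 103000 + 0.125 × 100000 + 0.125 × 161000 = 123125 + 12875 + 12500 + 20125 = 168625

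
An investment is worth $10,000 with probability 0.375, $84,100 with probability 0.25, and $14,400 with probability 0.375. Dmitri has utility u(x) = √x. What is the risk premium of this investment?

$6,150

E[u] = 0.375·√10000 + 0.25·√84100 + 0.375·√14400 = 0.375·100 + 0.25·290 + 0.375·120 = 155
CE = (155)² = 24025
Risk premium = EV − CE = 30175 − 24025 = 6150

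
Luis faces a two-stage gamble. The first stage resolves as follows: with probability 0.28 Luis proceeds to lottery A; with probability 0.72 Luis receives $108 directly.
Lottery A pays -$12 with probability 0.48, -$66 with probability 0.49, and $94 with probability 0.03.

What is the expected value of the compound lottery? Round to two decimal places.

$67.88

EV(A) = 0.48 × (-12) + 0.49 × (-66) + 0.03 × 94 = -5.76 − 32.34 + 2.82 = -35.28
Branch B: 108 (certain)
Overall = 0.28 × (-35.28) + 0.72 × 108 = -9.8784 + 77.76 = 67.8816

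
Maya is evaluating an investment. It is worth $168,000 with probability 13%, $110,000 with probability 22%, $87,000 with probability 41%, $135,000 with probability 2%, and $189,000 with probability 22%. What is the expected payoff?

$125,990

EV = 0.13 × 168000 + 0.22 × 110000 + 0.41 × 87000 + 0.02 × 135000 + 0.22 × 189000 = 21840 + 24200 + 35670 + 2700 + 41580 = 125990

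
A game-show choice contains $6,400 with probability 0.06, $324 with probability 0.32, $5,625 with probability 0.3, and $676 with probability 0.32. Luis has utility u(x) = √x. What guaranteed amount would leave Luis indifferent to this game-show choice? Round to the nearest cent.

$1,712.30

E[u] = 0.06·√6400 + 0.32·√324 + 0.3·√5625 + 0.32·√676 = 0.06·80 + 0.32·18 + 0.3·75 + 0.32·26 = 41.38
CE = (41.38)² = 1712.3044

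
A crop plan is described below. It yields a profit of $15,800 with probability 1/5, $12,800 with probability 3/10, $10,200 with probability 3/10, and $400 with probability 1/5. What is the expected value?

EV = 1/5 × 15800 + 3/10 × 12800 + 3/10 × 10200 + 1/5 × 400 = 3160 + 3840 + 3060 + 80 = 10140

$10,140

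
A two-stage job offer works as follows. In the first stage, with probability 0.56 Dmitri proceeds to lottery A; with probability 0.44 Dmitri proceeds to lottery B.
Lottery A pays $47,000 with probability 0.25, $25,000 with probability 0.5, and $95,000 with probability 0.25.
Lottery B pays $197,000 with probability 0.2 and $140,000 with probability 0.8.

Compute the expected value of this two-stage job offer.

EV(A) = 0.25 × 47000 + 0.5 × 25000 + 0.25 × 95000 = 11750 + 12500 + 23750 = 48000
EV(B) = 0.2 × 197000 + 0.8 × 140000 = 39400 + 112000 = 151400
Overall = 0.56 × 48000 + 0.44 × 151400 = 26880 + 66616 = 93496

$93,496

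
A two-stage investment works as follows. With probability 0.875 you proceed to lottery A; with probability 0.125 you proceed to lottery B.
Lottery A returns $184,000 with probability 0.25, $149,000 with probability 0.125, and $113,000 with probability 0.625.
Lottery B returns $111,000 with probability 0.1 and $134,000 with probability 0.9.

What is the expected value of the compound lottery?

EV(A) = 0.25 × 184000 + 0.125 × 149000 + 0.625 × 113000 = 46000 + 18625 + 70625 = 135250
EV(B) = 0.1 × 111000 + 0.9 × 134000 = 11100 + 120600 = 131700
Overall = 0.875 × 135250 + 0.125 × 131700 = 118343.75 + 16462.5 = 134806.25

$134,806.25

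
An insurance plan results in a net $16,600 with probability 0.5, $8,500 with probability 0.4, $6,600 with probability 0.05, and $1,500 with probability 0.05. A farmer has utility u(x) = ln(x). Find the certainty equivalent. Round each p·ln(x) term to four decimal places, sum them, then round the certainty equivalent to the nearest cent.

$10,754.72

E[u] = 0.5·ln(16600) + 0.4·ln(8500) + 0.05·ln(6600) + 0.05·ln(1500) = 4.8586 + 3.6191 + 0.4397 + 0.3657 = 9.2831
CE = e^9.2831 ≈ 10754.72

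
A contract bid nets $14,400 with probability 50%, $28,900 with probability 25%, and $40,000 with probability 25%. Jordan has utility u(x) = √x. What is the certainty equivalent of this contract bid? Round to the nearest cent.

$23,256.25

E[u] = 0.5·√14400 + 0.25·√28900 + 0.25·√40000 = 0.5·120 + 0.25·170 + 0.25·200 = 152.5
CE = (152.5)² = 23256.25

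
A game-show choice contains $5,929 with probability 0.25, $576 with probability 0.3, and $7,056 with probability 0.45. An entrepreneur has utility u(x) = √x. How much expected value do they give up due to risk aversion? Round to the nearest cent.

E[u] = 0.25·√5929 + 0.3·√576 + 0.45·√7056 = 0.25·77 + 0.3·24 + 0.45·84 = 64.25
CE = (64.25)² = 4128.0625
Risk premium = EV − CE = 4830.25 − 4128.0625 = 702.1875

$702.19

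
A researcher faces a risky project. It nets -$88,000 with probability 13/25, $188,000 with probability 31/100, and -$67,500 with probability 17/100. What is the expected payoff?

$1,045

EV = 13/25 × (-88000) + 31/100 × 188000 + 17/100 × (-67500) = -45760 + 58280 − 11475 = 1045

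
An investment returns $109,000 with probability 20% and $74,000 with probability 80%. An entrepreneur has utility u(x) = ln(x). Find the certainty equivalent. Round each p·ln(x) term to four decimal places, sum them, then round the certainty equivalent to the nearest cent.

$79,961.46

E[u] = 0.2·ln(109000) + 0.8·ln(74000) = 2.3198 + 8.9695 = 11.2893
CE = e^11.2893 ≈ 79961.46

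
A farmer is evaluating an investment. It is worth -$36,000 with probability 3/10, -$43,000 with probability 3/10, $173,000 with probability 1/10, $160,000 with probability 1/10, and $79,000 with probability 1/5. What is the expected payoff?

EV = 3/10 × (-36000) + 3/10 × (-43000) + 1/10 × 173000 + 1/10 × 160000 + 1/5 × 79000 = -10800 − 12900 + 17300 + 16000 + 15800 = 25400

$25,400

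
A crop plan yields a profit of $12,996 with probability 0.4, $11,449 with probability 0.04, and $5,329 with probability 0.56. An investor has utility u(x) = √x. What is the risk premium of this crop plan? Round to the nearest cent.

E[u] = 0.4·√12996 + 0.04·√11449 + 0.56·√5329 = 0.4·114 + 0.04·107 + 0.56·73 = 90.76
CE = (90.76)² = 8237.3776
Risk premium = EV − CE = 8640.6 − 8237.3776 = 403.2224

$403.22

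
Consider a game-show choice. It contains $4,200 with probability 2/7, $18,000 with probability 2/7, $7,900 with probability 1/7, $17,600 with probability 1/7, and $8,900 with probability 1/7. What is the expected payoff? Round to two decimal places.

$11,257.14

EV = 2/7 × 4200 + 2/7 × 18000 + 1/7 × 7900 + 1/7 × 17600 + 1/7 × 8900 = 1200 + 5142.8571 + 1128.5714 + 2514.2857 + 1271.4286 = 11257.1429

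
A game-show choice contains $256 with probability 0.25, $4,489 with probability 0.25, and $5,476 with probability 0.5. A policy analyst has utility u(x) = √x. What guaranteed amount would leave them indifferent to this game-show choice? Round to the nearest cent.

$3,335.06

E[u] = 0.25·√256 + 0.25·√4489 + 0.5·√5476 = 0.25·16 + 0.25·67 + 0.5·74 = 57.75
CE = (57.75)² = 3335.0625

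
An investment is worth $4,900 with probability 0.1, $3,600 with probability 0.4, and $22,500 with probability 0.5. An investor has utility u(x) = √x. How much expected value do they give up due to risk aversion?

$1,944

E[u] = 0.1·√4900 + 0.4·√3600 + 0.5·√22500 = 0.1·70 + 0.4·60 + 0.5·150 = 106
CE = (106)² = 11236
Risk premium = EV − CE = 13180 − 11236 = 1944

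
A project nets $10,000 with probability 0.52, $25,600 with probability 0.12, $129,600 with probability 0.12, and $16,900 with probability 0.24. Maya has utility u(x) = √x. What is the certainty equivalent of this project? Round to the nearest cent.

E[u] = 0.52·√10000 + 0.12·√25600 + 0.12·√129600 + 0.24·√16900 = 0.52·100 + 0.12·160 + 0.12·360 + 0.24·130 = 145.6
CE = (145.6)² = 21199.36

$21,199.36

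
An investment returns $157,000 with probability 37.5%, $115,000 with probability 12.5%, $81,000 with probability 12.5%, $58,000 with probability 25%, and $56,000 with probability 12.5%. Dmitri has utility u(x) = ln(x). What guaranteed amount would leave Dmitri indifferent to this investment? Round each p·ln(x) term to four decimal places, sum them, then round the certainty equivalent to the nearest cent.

E[u] = 0.375·ln(157000) + 0.125·ln(115000) + 0.125·ln(81000) + 0.25·ln(58000) + 0.125·ln(56000) = 4.4865 + 1.4566 + 1.4128 + 2.7420 + 1.3666 = 11.4645
CE = e^11.4645 ≈ 95272.83

$95,272.83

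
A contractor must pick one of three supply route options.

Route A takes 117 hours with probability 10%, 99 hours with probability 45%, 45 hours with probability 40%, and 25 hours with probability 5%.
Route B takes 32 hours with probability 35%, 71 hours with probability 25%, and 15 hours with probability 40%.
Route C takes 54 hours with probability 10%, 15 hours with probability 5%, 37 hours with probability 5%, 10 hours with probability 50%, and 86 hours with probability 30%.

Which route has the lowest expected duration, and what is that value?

Route A = 0.1 × 117 + 0.45 × 99 + 0.4 × 45 + 0.05 × 25 = 11.7 + 44.55 + 18 + 1.25 = 75.5
Route B = 0.35 × 32 + 0.25 × 71 + 0.4 × 15 = 11.2 + 17.75 + 6 = 34.95
Route C = 0.1 × 54 + 0.05 × 15 + 0.05 × 37 + 0.5 × 10 + 0.3 × 86 = 5.4 + 0.75 + 1.85 + 5 + 25.8 = 38.8

Route B (34.95 hours)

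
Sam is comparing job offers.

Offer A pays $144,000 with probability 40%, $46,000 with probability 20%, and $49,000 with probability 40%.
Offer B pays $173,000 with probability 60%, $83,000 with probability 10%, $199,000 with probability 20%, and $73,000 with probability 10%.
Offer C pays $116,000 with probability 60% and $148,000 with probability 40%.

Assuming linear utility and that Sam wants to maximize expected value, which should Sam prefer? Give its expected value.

Offer A = 0.4 × 144000 + 0.2 × 46000 + 0.4 × 49000 = 57600 + 9200 + 19600 = 86400
Offer B = 0.6 × 173000 + 0.1 × 83000 + 0.2 × 199000 + 0.1 × 73000 = 103800 + 8300 + 39800 + 7300 = 159200
Offer C = 0.6 × 116000 + 0.4 × 148000 = 69600 + 59200 = 128800

Offer B ($159,200)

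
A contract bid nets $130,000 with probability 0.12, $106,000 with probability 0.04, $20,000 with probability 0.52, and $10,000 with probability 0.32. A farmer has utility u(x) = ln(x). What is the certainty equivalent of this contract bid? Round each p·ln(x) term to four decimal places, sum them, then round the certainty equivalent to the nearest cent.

$21,437.56

E[u] = 0.12·ln(130000) + 0.04·ln(106000) + 0.52·ln(20000) + 0.32·ln(10000) = 1.4130 + 0.4628 + 5.1498 + 2.9473 = 9.9729
CE = e^9.9729 ≈ 21437.56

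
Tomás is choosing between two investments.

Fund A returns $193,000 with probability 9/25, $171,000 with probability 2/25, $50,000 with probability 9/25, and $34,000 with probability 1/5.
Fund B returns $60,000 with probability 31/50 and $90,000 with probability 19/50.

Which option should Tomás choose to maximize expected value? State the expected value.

Fund A = 9/25 × 193000 + 2/25 × 171000 + 9/25 × 50000 + 1/5 × 34000 = 69480 + 13680 + 18000 + 6800 = 107960
Fund B = 31/50 × 60000 + 19/50 × 90000 = 37200 + 34200 = 71400

Fund A ($107,960)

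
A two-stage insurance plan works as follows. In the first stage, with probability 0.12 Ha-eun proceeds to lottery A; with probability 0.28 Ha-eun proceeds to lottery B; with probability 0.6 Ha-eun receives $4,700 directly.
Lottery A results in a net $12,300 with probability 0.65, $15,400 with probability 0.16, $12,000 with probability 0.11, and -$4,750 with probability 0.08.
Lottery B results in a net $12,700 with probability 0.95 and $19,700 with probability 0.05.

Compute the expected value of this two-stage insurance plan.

EV(A) = 0.65 × 12300 + 0.16 × 15400 + 0.11 × 12000 + 0.08 × (-4750) = 7995 + 2464 + 1320 − 380 = 11399
EV(B) = 0.95 × 12700 + 0.05 × 19700 = 12065 + 985 = 13050
Branch C: 4700 (certain)
Overall = 0.12 × 11399 + 0.28 × 13050 + 0.6 × 4700 = 1367.88 + 3654 + 2820 = 7841.88

$7,841.88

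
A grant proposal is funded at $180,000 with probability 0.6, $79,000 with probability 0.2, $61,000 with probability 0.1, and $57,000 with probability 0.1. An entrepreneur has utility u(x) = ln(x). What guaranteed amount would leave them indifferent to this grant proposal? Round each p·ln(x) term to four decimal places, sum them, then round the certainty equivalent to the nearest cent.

E[u] = 0.6·ln(180000) + 0.2·ln(79000) + 0.1·ln(61000) + 0.1·ln(57000) = 7.2604 + 2.2554 + 1.1019 + 1.0951 = 11.7128
CE = e^11.7128 ≈ 122124.95

$122,124.95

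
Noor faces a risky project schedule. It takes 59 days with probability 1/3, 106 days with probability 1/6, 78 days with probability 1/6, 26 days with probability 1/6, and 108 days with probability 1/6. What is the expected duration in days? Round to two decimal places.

EV = 1/3 × 59 + 1/6 × 106 + 1/6 × 78 + 1/6 × 26 + 1/6 × 108 = 19.6667 + 17.6667 + 13 + 4.3333 + 18 = 72.6667

72.67 days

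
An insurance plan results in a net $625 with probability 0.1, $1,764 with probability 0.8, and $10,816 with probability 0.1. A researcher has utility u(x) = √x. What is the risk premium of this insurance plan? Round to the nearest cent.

$393.05

E[u] = 0.1·√625 + 0.8·√1764 + 0.1·√10816 = 0.1·25 + 0.8·42 + 0.1·104 = 46.5
CE = (46.5)² = 2162.25
Risk premium = EV − CE = 2555.3 − 2162.25 = 393.05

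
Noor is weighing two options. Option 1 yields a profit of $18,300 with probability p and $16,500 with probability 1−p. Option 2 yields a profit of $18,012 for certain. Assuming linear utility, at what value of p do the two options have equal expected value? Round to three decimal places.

p·18300 + (1−p)·16500 = 18012
1800p + 16500 = 18012
p = (18012 − 16500) / 1800

p = 0.840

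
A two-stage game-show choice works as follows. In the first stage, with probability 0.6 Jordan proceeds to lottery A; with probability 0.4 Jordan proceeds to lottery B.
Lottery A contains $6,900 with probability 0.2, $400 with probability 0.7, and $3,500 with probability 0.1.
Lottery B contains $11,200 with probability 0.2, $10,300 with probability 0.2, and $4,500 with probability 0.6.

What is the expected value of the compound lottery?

$4,006

EV(A) = 0.2 × 6900 + 0.7 × 400 + 0.1 × 3500 = 1380 + 280 + 350 = 2010
EV(B) = 0.2 × 11200 + 0.2 × 10300 + 0.6 × 4500 = 2240 + 2060 + 2700 = 7000
Overall = 0.6 × 2010 + 0.4 × 7000 = 1206 + 2800 = 4006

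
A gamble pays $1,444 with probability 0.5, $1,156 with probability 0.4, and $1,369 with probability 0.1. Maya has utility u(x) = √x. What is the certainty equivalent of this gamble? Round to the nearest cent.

$1,317.69

E[u] = 0.5·√1444 + 0.4·√1156 + 0.1·√1369 = 0.5·38 + 0.4·34 + 0.1·37 = 36.3
CE = (36.3)² = 1317.69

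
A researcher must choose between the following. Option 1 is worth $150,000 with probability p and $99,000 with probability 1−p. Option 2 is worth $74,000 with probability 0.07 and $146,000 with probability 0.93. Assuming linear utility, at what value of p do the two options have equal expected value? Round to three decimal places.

p = 0.823

EV(Option 2) = 0.07 × 74000 + 0.93 × 146000 = 5180 + 135780 = 140960
p·150000 + (1−p)·99000 = 140960
51000p + 99000 = 140960
p = (140960 − 99000) / 51000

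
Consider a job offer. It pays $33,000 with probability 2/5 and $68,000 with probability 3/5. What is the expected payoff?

$54,000

EV = 2/5 × 33000 + 3/5 × 68000 = 13200 + 40800 = 54000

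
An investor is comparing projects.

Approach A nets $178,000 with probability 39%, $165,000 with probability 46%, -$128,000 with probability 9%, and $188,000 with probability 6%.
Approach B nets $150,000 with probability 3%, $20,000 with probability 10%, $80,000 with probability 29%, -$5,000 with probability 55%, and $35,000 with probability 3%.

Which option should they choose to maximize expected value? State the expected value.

Approach A ($145,080)

Approach A = 0.39 × 178000 + 0.46 × 165000 + 0.09 × (-128000) + 0.06 × 188000 = 69420 + 75900 − 11520 + 11280 = 145080
Approach B = 0.03 × 150000 + 0.1 × 20000 + 0.29 × 80000 + 0.55 × (-5000) + 0.03 × 35000 = 4500 + 2000 + 23200 − 2750 + 1050 = 28000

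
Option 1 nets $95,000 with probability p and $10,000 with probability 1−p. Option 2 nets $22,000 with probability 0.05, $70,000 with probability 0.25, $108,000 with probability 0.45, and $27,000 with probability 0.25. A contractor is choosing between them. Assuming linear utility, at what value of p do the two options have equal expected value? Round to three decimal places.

EV(Option 2) = 0.05 × 22000 + 0.25 × 70000 + 0.45 × 108000 + 0.25 × 27000 = 1100 + 17500 + 48600 + 6750 = 73950
p·95000 + (1−p)·10000 = 73950
85000p + 10000 = 73950
p = (73950 − 10000) / 85000

p = 0.752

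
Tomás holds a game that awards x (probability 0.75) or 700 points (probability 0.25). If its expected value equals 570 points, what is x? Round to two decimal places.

x = 526.67 points

0.75·x + 0.25·700 = 570
0.75·x = 570 − 175 = 395
x = 395 / 0.75 = 526.6667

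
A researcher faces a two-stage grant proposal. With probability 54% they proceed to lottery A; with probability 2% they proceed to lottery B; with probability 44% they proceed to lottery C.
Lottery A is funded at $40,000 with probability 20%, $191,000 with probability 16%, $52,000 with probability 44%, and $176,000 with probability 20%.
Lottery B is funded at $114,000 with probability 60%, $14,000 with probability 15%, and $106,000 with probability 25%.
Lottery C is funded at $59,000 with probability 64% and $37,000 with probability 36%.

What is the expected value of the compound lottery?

$76,600.80

EV(A) = 0.2 × 40000 + 0.16 × 191000 + 0.44 × 52000 + 0.2 × 176000 = 8000 + 30560 + 22880 + 35200 = 96640
EV(B) = 0.6 × 114000 + 0.15 × 14000 + 0.25 × 106000 = 68400 + 2100 + 26500 = 97000
EV(C) = 0.64 × 59000 + 0.36 × 37000 = 37760 + 13320 = 51080
Overall = 0.54 × 96640 + 0.02 × 97000 + 0.44 × 51080 = 52185.6 + 1940 + 22475.2 = 76600.8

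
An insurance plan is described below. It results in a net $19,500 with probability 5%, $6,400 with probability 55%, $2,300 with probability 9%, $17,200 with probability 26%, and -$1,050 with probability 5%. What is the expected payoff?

$9,121.50

EV = 0.05 × 19500 + 0.55 × 6400 + 0.09 × 2300 + 0.26 × 17200 + 0.05 × (-1050) = 975 + 3520 + 207 + 4472 − 52.5 = 9121.5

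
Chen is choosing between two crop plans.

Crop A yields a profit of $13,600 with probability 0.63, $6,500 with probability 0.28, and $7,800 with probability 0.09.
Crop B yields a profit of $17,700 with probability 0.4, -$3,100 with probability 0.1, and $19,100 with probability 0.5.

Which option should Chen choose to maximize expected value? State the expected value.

Crop A = 0.63 × 13600 + 0.28 × 6500 + 0.09 × 7800 = 8568 + 1820 + 702 = 11090
Crop B = 0.4 × 17700 + 0.1 × (-3100) + 0.5 × 19100 = 7080 − 310 + 9550 = 16320

Crop B ($16,320)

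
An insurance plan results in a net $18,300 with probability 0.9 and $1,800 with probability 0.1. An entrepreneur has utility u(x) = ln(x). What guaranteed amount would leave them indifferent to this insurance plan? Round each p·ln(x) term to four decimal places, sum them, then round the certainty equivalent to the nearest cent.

$14,513.00

E[u] = 0.9·ln(18300) + 0.1·ln(1800) = 8.8332 + 0.7496 = 9.5828
CE = e^9.5828 ≈ 14513.00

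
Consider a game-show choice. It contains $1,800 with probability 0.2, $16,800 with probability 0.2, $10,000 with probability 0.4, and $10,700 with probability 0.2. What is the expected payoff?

$9,860

EV = 0.2 × 1800 + 0.2 × 16800 + 0.4 × 10000 + 0.2 × 10700 = 360 + 3360 + 4000 + 2140 = 9860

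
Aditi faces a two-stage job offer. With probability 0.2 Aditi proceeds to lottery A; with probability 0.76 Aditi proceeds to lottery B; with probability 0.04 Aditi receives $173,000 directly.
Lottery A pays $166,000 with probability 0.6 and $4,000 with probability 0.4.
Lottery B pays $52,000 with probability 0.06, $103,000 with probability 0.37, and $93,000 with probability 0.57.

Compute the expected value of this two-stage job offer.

EV(A) = 0.6 × 166000 + 0.4 × 4000 = 99600 + 1600 = 101200
EV(B) = 0.06 × 52000 + 0.37 × 103000 + 0.57 × 93000 = 3120 + 38110 + 53010 = 94240
Branch C: 173000 (certain)
Overall = 0.2 × 101200 + 0.76 × 94240 + 0.04 × 173000 = 20240 + 71622.4 + 6920 = 98782.4

$98,782.40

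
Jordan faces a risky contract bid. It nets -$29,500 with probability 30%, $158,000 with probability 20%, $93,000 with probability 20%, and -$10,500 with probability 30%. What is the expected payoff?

$38,200

EV = 0.3 × (-29500) + 0.2 × 158000 + 0.2 × 93000 + 0.3 × (-10500) = -8850 + 31600 + 18600 − 3150 = 38200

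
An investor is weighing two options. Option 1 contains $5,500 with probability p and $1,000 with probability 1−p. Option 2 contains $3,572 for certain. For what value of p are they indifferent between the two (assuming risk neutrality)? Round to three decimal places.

p·5500 + (1−p)·1000 = 3572
4500p + 1000 = 3572
p = (3572 − 1000) / 4500

p = 0.572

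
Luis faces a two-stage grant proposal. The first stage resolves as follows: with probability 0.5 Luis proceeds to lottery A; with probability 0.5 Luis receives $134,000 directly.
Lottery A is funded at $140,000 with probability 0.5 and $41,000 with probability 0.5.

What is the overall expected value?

EV(A) = 0.5 × 140000 + 0.5 × 41000 = 70000 + 20500 = 90500
Branch B: 134000 (certain)
Overall = 0.5 × 90500 + 0.5 × 134000 = 45250 + 67000 = 112250

$112,250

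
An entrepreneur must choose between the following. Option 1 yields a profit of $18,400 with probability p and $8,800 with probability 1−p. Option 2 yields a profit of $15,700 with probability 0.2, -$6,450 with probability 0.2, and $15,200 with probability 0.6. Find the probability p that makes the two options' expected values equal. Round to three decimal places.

p = 0.226

EV(Option 2) = 0.2 × 15700 + 0.2 × (-6450) + 0.6 × 15200 = 3140 − 1290 + 9120 = 10970
p·18400 + (1−p)·8800 = 10970
9600p + 8800 = 10970
p = (10970 − 8800) / 9600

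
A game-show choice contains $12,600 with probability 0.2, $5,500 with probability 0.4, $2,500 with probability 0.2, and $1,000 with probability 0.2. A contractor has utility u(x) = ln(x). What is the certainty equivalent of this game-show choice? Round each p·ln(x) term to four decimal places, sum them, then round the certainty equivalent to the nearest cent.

E[u] = 0.2·ln(12600) + 0.4·ln(5500) + 0.2·ln(2500) + 0.2·ln(1000) = 1.8883 + 3.4450 + 1.5648 + 1.3816 = 8.2797
CE = e^8.2797 ≈ 3943.01

$3,943.01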